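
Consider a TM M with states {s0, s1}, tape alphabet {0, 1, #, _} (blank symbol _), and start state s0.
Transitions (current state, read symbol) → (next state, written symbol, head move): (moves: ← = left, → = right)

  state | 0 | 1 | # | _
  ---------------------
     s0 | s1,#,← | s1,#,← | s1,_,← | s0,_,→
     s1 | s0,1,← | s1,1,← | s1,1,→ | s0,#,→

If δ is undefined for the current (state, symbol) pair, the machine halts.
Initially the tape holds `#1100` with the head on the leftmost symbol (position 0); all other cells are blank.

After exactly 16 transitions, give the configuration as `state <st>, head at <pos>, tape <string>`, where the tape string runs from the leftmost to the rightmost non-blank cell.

state=s0 head=0 tape=_[#]1100   (s0,#)→(s1,_,←)
state=s1 head=-1 tape=[_]_1100   (s1,_)→(s0,#,→)
state=s0 head=0 tape=#[_]1100   (s0,_)→(s0,_,→)
state=s0 head=1 tape=#_[1]100   (s0,1)→(s1,#,←)
state=s1 head=0 tape=#[_]#100   (s1,_)→(s0,#,→)
state=s0 head=1 tape=##[#]100   (s0,#)→(s1,_,←)
state=s1 head=0 tape=#[#]_100   (s1,#)→(s1,1,→)
state=s1 head=1 tape=#1[_]100   (s1,_)→(s0,#,→)
state=s0 head=2 tape=#1#[1]00   (s0,1)→(s1,#,←)
state=s1 head=1 tape=#1[#]#00   (s1,#)→(s1,1,→)
state=s1 head=2 tape=#11[#]00   (s1,#)→(s1,1,→)
state=s1 head=3 tape=#111[0]0   (s1,0)→(s0,1,←)
state=s0 head=2 tape=#11[1]10   (s0,1)→(s1,#,←)
state=s1 head=1 tape=#1[1]#10   (s1,1)→(s1,1,←)
state=s1 head=0 tape=#[1]1#10   (s1,1)→(s1,1,←)
state=s1 head=-1 tape=[#]11#10   (s1,#)→(s1,1,→)
state=s1 head=0 tape=1[1]1#10
After 16 steps: state s1, head at 0, tape 111#10.

state s1, head at 0, tape 111#10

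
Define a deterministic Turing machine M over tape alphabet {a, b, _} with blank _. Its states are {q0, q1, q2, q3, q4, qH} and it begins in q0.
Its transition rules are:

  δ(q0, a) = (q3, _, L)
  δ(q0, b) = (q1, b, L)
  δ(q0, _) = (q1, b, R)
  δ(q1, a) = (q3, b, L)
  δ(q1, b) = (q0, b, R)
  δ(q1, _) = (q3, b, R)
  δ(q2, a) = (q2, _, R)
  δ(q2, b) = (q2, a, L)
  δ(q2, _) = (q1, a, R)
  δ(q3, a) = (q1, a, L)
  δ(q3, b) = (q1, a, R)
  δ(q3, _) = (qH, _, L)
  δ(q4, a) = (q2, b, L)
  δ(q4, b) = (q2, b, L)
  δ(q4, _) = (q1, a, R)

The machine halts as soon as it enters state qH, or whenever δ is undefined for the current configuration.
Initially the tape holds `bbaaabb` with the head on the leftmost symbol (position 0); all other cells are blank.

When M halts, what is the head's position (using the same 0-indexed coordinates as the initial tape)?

8

q0 | _[b]baaabb___   read b → write b, move L, go to q1
q1 | [_]bbaaabb___   read _ → write b, move R, go to q3
q3 | b[b]baaabb___   read b → write a, move R, go to q1
q1 | ba[b]aaabb___   read b → write b, move R, go to q0
q0 | bab[a]aabb___   read a → write _, move L, go to q3
q3 | ba[b]_aabb___   read b → write a, move R, go to q1
q1 | baa[_]aabb___   read _ → write b, move R, go to q3
q3 | baab[a]abb___   read a → write a, move L, go to q1
q1 | baa[b]aabb___   read b → write b, move R, go to q0
q0 | baab[a]abb___   read a → write _, move L, go to q3
q3 | baa[b]_abb___   read b → write a, move R, go to q1
q1 | baaa[_]abb___   read _ → write b, move R, go to q3
q3 | baaab[a]bb___   read a → write a, move L, go to q1
q1 | baaa[b]abb___   read b → write b, move R, go to q0
q0 | baaab[a]bb___   read a → write _, move L, go to q3
q3 | baaa[b]_bb___   read b → write a, move R, go to q1
q1 | baaaa[_]bb___   read _ → write b, move R, go to q3
q3 | baaaab[b]b___   read b → write a, move R, go to q1
q1 | baaaaba[b]___   read b → write b, move R, go to q0
q0 | baaaabab[_]__   read _ → write b, move R, go to q1
q1 | baaaababb[_]_   read _ → write b, move R, go to q3
q3 | baaaababbb[_]   read _ → write _, move L, go to qH
qH | baaaababb[b]_
At halt the head is at cell 8.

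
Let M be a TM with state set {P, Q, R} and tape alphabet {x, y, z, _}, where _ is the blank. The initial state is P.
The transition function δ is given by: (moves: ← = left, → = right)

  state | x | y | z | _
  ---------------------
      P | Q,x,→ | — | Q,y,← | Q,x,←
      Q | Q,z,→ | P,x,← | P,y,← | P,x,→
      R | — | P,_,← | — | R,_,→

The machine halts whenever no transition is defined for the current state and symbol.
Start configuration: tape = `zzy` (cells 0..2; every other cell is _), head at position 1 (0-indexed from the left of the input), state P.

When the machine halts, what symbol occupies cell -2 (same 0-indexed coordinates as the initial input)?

y

state=P head=1 tape=___z[z]y   (P,z)→(Q,y,←)
state=Q head=0 tape=___[z]yy   (Q,z)→(P,y,←)
state=P head=-1 tape=__[_]yyy   (P,_)→(Q,x,←)
state=Q head=-2 tape=_[_]xyyy   (Q,_)→(P,x,→)
state=P head=-1 tape=_x[x]yyy   (P,x)→(Q,x,→)
state=Q head=0 tape=_xx[y]yy   (Q,y)→(P,x,←)
state=P head=-1 tape=_x[x]xyy   (P,x)→(Q,x,→)
state=Q head=0 tape=_xx[x]yy   (Q,x)→(Q,z,→)
state=Q head=1 tape=_xxz[y]y   (Q,y)→(P,x,←)
state=P head=0 tape=_xx[z]xy   (P,z)→(Q,y,←)
state=Q head=-1 tape=_x[x]yxy   (Q,x)→(Q,z,→)
state=Q head=0 tape=_xz[y]xy   (Q,y)→(P,x,←)
state=P head=-1 tape=_x[z]xxy   (P,z)→(Q,y,←)
state=Q head=-2 tape=_[x]yxxy   (Q,x)→(Q,z,→)
state=Q head=-1 tape=_z[y]xxy   (Q,y)→(P,x,←)
state=P head=-2 tape=_[z]xxxy   (P,z)→(Q,y,←)
state=Q head=-3 tape=[_]yxxxy   (Q,_)→(P,x,→)
state=P head=-2 tape=x[y]xxxy
Cell -2 holds y when M halts.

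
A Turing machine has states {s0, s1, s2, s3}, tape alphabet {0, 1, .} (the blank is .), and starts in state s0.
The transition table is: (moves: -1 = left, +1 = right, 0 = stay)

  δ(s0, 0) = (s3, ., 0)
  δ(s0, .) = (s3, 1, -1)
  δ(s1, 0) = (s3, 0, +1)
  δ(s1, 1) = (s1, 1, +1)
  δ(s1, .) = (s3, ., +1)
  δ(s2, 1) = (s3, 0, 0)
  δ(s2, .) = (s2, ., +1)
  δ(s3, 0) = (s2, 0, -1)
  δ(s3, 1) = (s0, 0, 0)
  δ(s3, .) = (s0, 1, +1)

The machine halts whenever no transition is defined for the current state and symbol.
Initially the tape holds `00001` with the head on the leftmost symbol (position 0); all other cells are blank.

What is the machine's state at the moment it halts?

s0

state=s0 head=0 tape=[0]0001   (s0,0)→(s3,.,0)
state=s3 head=0 tape=[.]0001   (s3,.)→(s0,1,+1)
state=s0 head=1 tape=1[0]001   (s0,0)→(s3,.,0)
state=s3 head=1 tape=1[.]001   (s3,.)→(s0,1,+1)
state=s0 head=2 tape=11[0]01   (s0,0)→(s3,.,0)
state=s3 head=2 tape=11[.]01   (s3,.)→(s0,1,+1)
state=s0 head=3 tape=111[0]1   (s0,0)→(s3,.,0)
state=s3 head=3 tape=111[.]1   (s3,.)→(s0,1,+1)
state=s0 head=4 tape=1111[1]
No transition is defined for (s0, 1); M halts in state s0.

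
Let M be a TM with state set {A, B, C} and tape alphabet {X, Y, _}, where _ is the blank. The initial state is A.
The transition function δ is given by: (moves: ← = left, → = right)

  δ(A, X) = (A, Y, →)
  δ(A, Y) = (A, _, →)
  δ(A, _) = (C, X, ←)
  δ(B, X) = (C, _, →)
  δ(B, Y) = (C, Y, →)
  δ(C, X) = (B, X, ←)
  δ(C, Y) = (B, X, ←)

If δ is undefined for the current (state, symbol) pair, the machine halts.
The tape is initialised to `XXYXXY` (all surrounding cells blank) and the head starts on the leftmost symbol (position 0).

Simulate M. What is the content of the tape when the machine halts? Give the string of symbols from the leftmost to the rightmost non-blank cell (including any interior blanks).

YY_YY_X

A | [X]XYXXY_   read X → write Y, move →, go to A
A | Y[X]YXXY_   read X → write Y, move →, go to A
A | YY[Y]XXY_   read Y → write _, move →, go to A
A | YY_[X]XY_   read X → write Y, move →, go to A
A | YY_Y[X]Y_   read X → write Y, move →, go to A
A | YY_YY[Y]_   read Y → write _, move →, go to A
A | YY_YY_[_]   read _ → write X, move ←, go to C
C | YY_YY[_]X
The non-blank tape span at halt is YY_YY_X.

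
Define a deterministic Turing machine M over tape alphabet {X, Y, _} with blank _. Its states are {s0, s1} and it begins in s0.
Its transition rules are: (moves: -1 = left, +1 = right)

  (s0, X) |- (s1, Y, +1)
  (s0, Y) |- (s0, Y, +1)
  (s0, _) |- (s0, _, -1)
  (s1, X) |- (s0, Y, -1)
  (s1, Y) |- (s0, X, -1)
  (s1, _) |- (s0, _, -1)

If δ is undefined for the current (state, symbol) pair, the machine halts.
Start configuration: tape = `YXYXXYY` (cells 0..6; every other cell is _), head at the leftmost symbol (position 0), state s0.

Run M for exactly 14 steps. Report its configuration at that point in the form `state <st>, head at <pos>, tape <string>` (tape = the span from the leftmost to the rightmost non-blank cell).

s0 | [Y]XYXXYY   read Y → write Y, move +1, go to s0
s0 | Y[X]YXXYY   read X → write Y, move +1, go to s1
s1 | YY[Y]XXYY   read Y → write X, move -1, go to s0
s0 | Y[Y]XXXYY   read Y → write Y, move +1, go to s0
s0 | YY[X]XXYY   read X → write Y, move +1, go to s1
s1 | YYY[X]XYY   read X → write Y, move -1, go to s0
s0 | YY[Y]YXYY   read Y → write Y, move +1, go to s0
s0 | YYY[Y]XYY   read Y → write Y, move +1, go to s0
s0 | YYYY[X]YY   read X → write Y, move +1, go to s1
s1 | YYYYY[Y]Y   read Y → write X, move -1, go to s0
s0 | YYYY[Y]XY   read Y → write Y, move +1, go to s0
s0 | YYYYY[X]Y   read X → write Y, move +1, go to s1
s1 | YYYYYY[Y]   read Y → write X, move -1, go to s0
s0 | YYYYY[Y]X   read Y → write Y, move +1, go to s0
s0 | YYYYYY[X]
After 14 steps: state s0, head at 6, tape YYYYYYX.

state s0, head at 6, tape YYYYYYX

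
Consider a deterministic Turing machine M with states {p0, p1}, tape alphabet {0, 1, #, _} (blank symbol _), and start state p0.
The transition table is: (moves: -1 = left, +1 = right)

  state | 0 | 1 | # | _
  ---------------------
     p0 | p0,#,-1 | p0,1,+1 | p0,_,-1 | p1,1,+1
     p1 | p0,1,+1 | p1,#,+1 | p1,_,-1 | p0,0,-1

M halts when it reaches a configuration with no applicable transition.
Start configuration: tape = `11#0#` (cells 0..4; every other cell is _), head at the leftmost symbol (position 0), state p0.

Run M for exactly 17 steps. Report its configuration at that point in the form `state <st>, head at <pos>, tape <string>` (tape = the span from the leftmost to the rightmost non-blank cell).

p0 | [1]1#0#__   read 1 → write 1, move +1, go to p0
p0 | 1[1]#0#__   read 1 → write 1, move +1, go to p0
p0 | 11[#]0#__   read # → write _, move -1, go to p0
p0 | 1[1]_0#__   read 1 → write 1, move +1, go to p0
p0 | 11[_]0#__   read _ → write 1, move +1, go to p1
p1 | 111[0]#__   read 0 → write 1, move +1, go to p0
p0 | 1111[#]__   read # → write _, move -1, go to p0
p0 | 111[1]___   read 1 → write 1, move +1, go to p0
p0 | 1111[_]__   read _ → write 1, move +1, go to p1
p1 | 11111[_]_   read _ → write 0, move -1, go to p0
p0 | 1111[1]0_   read 1 → write 1, move +1, go to p0
p0 | 11111[0]_   read 0 → write #, move -1, go to p0
p0 | 1111[1]#_   read 1 → write 1, move +1, go to p0
p0 | 11111[#]_   read # → write _, move -1, go to p0
p0 | 1111[1]__   read 1 → write 1, move +1, go to p0
p0 | 11111[_]_   read _ → write 1, move +1, go to p1
p1 | 111111[_]   read _ → write 0, move -1, go to p0
p0 | 11111[1]0
After 17 steps: state p0, head at 5, tape 1111110.

state p0, head at 5, tape 1111110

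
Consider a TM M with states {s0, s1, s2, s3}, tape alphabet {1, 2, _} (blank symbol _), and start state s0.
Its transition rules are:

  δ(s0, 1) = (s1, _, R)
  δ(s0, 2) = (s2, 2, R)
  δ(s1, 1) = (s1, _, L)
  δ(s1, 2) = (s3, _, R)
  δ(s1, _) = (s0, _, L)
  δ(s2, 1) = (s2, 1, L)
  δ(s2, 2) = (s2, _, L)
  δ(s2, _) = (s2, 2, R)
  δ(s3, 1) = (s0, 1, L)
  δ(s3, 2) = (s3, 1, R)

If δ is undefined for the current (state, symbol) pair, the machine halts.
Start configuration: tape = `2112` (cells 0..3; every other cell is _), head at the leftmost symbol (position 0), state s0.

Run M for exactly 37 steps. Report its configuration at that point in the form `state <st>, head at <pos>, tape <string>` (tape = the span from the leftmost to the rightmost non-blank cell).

state s2, head at -3, tape 22____112

s0 | _____[2]112   read 2 → write 2, move R, go to s2
s2 | _____2[1]12   read 1 → write 1, move L, go to s2
s2 | _____[2]112   read 2 → write _, move L, go to s2
s2 | ____[_]_112   read _ → write 2, move R, go to s2
s2 | ____2[_]112   read _ → write 2, move R, go to s2
s2 | ____22[1]12   read 1 → write 1, move L, go to s2
s2 | ____2[2]112   read 2 → write _, move L, go to s2
s2 | ____[2]_112   read 2 → write _, move L, go to s2
s2 | ___[_]__112   read _ → write 2, move R, go to s2
s2 | ___2[_]_112   read _ → write 2, move R, go to s2
s2 | ___22[_]112   read _ → write 2, move R, go to s2
s2 | ___222[1]12   read 1 → write 1, move L, go to s2
s2 | ___22[2]112   read 2 → write _, move L, go to s2
s2 | ___2[2]_112   read 2 → write _, move L, go to s2
s2 | ___[2]__112   read 2 → write _, move L, go to s2
s2 | __[_]___112   read _ → write 2, move R, go to s2
s2 | __2[_]__112   read _ → write 2, move R, go to s2
s2 | __22[_]_112   read _ → write 2, move R, go to s2
s2 | __222[_]112   read _ → write 2, move R, go to s2
s2 | __2222[1]12   read 1 → write 1, move L, go to s2
s2 | __222[2]112   read 2 → write _, move L, go to s2
s2 | __22[2]_112   read 2 → write _, move L, go to s2
s2 | __2[2]__112   read 2 → write _, move L, go to s2
s2 | __[2]___112   read 2 → write _, move L, go to s2
s2 | _[_]____112   read _ → write 2, move R, go to s2
s2 | _2[_]___112   read _ → write 2, move R, go to s2
s2 | _22[_]__112   read _ → write 2, move R, go to s2
s2 | _222[_]_112   read _ → write 2, move R, go to s2
s2 | _2222[_]112   read _ → write 2, move R, go to s2
s2 | _22222[1]12   read 1 → write 1, move L, go to s2
s2 | _2222[2]112   read 2 → write _, move L, go to s2
s2 | _222[2]_112   read 2 → write _, move L, go to s2
s2 | _22[2]__112   read 2 → write _, move L, go to s2
s2 | _2[2]___112   read 2 → write _, move L, go to s2
s2 | _[2]____112   read 2 → write _, move L, go to s2
s2 | [_]_____112   read _ → write 2, move R, go to s2
s2 | 2[_]____112   read _ → write 2, move R, go to s2
s2 | 22[_]___112
After 37 steps: state s2, head at -3, tape 22____112.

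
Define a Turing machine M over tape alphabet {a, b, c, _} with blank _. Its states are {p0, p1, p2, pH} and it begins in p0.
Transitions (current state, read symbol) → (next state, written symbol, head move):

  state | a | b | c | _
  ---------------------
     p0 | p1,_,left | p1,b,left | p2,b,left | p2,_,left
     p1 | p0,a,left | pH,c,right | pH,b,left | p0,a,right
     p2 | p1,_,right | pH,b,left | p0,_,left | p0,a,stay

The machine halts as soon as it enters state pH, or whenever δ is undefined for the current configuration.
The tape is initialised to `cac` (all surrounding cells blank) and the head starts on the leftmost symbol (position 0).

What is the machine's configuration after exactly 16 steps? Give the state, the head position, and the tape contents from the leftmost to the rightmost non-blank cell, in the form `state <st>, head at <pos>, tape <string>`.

p0 | ____[c]ac   read c → write b, move left, go to p2
p2 | ___[_]bac   read _ → write a, move stay, go to p0
p0 | ___[a]bac   read a → write _, move left, go to p1
p1 | __[_]_bac   read _ → write a, move right, go to p0
p0 | __a[_]bac   read _ → write _, move left, go to p2
p2 | __[a]_bac   read a → write _, move right, go to p1
p1 | ___[_]bac   read _ → write a, move right, go to p0
p0 | ___a[b]ac   read b → write b, move left, go to p1
p1 | ___[a]bac   read a → write a, move left, go to p0
p0 | __[_]abac   read _ → write _, move left, go to p2
p2 | _[_]_abac   read _ → write a, move stay, go to p0
p0 | _[a]_abac   read a → write _, move left, go to p1
p1 | [_]__abac   read _ → write a, move right, go to p0
p0 | a[_]_abac   read _ → write _, move left, go to p2
p2 | [a]__abac   read a → write _, move right, go to p1
p1 | _[_]_abac   read _ → write a, move right, go to p0
p0 | _a[_]abac
After 16 steps: state p0, head at -2, tape a_abac.

state p0, head at -2, tape a_abac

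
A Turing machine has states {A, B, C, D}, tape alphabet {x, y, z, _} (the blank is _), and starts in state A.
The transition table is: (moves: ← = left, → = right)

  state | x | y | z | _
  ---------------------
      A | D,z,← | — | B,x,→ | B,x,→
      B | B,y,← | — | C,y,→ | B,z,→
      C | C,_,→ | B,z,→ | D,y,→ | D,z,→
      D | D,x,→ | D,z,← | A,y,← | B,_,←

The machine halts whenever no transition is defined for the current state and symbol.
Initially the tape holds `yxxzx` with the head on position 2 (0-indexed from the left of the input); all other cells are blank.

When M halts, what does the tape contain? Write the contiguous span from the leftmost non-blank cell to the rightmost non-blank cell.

state=A head=2 tape=__yx[x]zx   (A,x)→(D,z,←)
state=D head=1 tape=__y[x]zzx   (D,x)→(D,x,→)
state=D head=2 tape=__yx[z]zx   (D,z)→(A,y,←)
state=A head=1 tape=__y[x]yzx   (A,x)→(D,z,←)
state=D head=0 tape=__[y]zyzx   (D,y)→(D,z,←)
state=D head=-1 tape=_[_]zzyzx   (D,_)→(B,_,←)
state=B head=-2 tape=[_]_zzyzx   (B,_)→(B,z,→)
state=B head=-1 tape=z[_]zzyzx   (B,_)→(B,z,→)
state=B head=0 tape=zz[z]zyzx   (B,z)→(C,y,→)
state=C head=1 tape=zzy[z]yzx   (C,z)→(D,y,→)
state=D head=2 tape=zzyy[y]zx   (D,y)→(D,z,←)
state=D head=1 tape=zzy[y]zzx   (D,y)→(D,z,←)
state=D head=0 tape=zz[y]zzzx   (D,y)→(D,z,←)
state=D head=-1 tape=z[z]zzzzx   (D,z)→(A,y,←)
state=A head=-2 tape=[z]yzzzzx   (A,z)→(B,x,→)
state=B head=-1 tape=x[y]zzzzx
The non-blank tape span at halt is xyzzzzx.

xyzzzzx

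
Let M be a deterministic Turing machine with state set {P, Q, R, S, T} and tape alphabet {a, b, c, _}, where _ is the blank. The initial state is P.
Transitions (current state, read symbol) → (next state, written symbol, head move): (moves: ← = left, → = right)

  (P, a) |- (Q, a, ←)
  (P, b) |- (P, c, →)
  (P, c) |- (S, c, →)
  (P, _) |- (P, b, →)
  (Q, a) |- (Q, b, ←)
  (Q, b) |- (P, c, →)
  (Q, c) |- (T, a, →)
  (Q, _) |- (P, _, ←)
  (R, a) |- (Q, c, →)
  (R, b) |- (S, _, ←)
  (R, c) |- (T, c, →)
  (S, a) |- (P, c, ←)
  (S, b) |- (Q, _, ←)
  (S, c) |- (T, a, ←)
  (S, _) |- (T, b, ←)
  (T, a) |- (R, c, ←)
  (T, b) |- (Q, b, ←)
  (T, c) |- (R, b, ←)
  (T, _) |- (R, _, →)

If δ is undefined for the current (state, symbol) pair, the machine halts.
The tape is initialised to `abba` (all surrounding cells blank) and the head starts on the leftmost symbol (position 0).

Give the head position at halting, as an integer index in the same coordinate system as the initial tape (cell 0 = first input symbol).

5

P | __[a]bba__   read a → write a, move ←, go to Q
Q | _[_]abba__   read _ → write _, move ←, go to P
P | [_]_abba__   read _ → write b, move →, go to P
P | b[_]abba__   read _ → write b, move →, go to P
P | bb[a]bba__   read a → write a, move ←, go to Q
Q | b[b]abba__   read b → write c, move →, go to P
P | bc[a]bba__   read a → write a, move ←, go to Q
Q | b[c]abba__   read c → write a, move →, go to T
T | ba[a]bba__   read a → write c, move ←, go to R
R | b[a]cbba__   read a → write c, move →, go to Q
Q | bc[c]bba__   read c → write a, move →, go to T
T | bca[b]ba__   read b → write b, move ←, go to Q
Q | bc[a]bba__   read a → write b, move ←, go to Q
Q | b[c]bbba__   read c → write a, move →, go to T
T | ba[b]bba__   read b → write b, move ←, go to Q
Q | b[a]bbba__   read a → write b, move ←, go to Q
Q | [b]bbbba__   read b → write c, move →, go to P
P | c[b]bbba__   read b → write c, move →, go to P
P | cc[b]bba__   read b → write c, move →, go to P
P | ccc[b]ba__   read b → write c, move →, go to P
P | cccc[b]a__   read b → write c, move →, go to P
P | ccccc[a]__   read a → write a, move ←, go to Q
Q | cccc[c]a__   read c → write a, move →, go to T
T | cccca[a]__   read a → write c, move ←, go to R
R | cccc[a]c__   read a → write c, move →, go to Q
Q | ccccc[c]__   read c → write a, move →, go to T
T | ccccca[_]_   read _ → write _, move →, go to R
R | ccccca_[_]
At halt the head is at cell 5.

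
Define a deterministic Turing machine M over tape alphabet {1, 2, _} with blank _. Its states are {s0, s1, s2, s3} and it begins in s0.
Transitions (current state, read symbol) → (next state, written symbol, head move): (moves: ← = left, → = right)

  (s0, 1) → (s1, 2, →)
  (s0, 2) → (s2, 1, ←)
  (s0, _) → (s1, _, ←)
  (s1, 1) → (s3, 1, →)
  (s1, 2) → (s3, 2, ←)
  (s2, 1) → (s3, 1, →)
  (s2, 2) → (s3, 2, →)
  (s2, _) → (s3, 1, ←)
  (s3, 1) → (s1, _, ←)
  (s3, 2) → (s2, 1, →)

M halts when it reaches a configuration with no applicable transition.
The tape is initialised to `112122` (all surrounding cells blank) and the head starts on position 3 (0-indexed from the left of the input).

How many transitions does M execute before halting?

12

state=s0 head=3 tape=112[1]22_   (s0,1)→(s1,2,→)
state=s1 head=4 tape=1122[2]2_   (s1,2)→(s3,2,←)
state=s3 head=3 tape=112[2]22_   (s3,2)→(s2,1,→)
state=s2 head=4 tape=1121[2]2_   (s2,2)→(s3,2,→)
state=s3 head=5 tape=11212[2]_   (s3,2)→(s2,1,→)
state=s2 head=6 tape=112121[_]   (s2,_)→(s3,1,←)
state=s3 head=5 tape=11212[1]1   (s3,1)→(s1,_,←)
state=s1 head=4 tape=1121[2]_1   (s1,2)→(s3,2,←)
state=s3 head=3 tape=112[1]2_1   (s3,1)→(s1,_,←)
state=s1 head=2 tape=11[2]_2_1   (s1,2)→(s3,2,←)
state=s3 head=1 tape=1[1]2_2_1   (s3,1)→(s1,_,←)
state=s1 head=0 tape=[1]_2_2_1   (s1,1)→(s3,1,→)
state=s3 head=1 tape=1[_]2_2_1
M halts after 12 transitions.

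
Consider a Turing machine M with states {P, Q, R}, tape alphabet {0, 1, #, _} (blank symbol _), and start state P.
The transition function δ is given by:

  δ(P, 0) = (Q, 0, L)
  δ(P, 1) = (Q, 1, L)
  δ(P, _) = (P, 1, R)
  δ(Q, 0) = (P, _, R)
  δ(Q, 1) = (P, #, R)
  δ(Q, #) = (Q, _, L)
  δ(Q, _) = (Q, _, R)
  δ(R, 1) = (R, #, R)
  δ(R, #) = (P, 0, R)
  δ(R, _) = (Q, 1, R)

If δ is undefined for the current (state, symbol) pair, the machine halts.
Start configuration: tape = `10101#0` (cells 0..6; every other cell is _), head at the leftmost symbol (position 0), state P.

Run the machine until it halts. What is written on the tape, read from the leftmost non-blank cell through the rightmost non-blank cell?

P | _[1]0101#0   read 1 → write 1, move L, go to Q
Q | [_]10101#0   read _ → write _, move R, go to Q
Q | _[1]0101#0   read 1 → write #, move R, go to P
P | _#[0]101#0   read 0 → write 0, move L, go to Q
Q | _[#]0101#0   read # → write _, move L, go to Q
Q | [_]_0101#0   read _ → write _, move R, go to Q
Q | _[_]0101#0   read _ → write _, move R, go to Q
Q | __[0]101#0   read 0 → write _, move R, go to P
P | ___[1]01#0   read 1 → write 1, move L, go to Q
Q | __[_]101#0   read _ → write _, move R, go to Q
Q | ___[1]01#0   read 1 → write #, move R, go to P
P | ___#[0]1#0   read 0 → write 0, move L, go to Q
Q | ___[#]01#0   read # → write _, move L, go to Q
Q | __[_]_01#0   read _ → write _, move R, go to Q
Q | ___[_]01#0   read _ → write _, move R, go to Q
Q | ____[0]1#0   read 0 → write _, move R, go to P
P | _____[1]#0   read 1 → write 1, move L, go to Q
Q | ____[_]1#0   read _ → write _, move R, go to Q
Q | _____[1]#0   read 1 → write #, move R, go to P
P | _____#[#]0
The non-blank tape span at halt is ##0.

##0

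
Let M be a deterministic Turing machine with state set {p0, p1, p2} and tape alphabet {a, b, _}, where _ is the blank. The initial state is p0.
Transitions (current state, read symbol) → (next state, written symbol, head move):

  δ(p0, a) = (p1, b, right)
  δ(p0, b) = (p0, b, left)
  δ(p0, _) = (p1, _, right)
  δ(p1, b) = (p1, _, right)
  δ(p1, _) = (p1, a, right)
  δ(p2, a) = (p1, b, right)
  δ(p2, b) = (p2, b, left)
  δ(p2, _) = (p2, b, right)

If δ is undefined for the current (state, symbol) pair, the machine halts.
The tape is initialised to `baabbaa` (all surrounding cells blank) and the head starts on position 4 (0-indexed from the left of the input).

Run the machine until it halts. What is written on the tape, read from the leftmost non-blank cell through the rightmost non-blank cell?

p0 | baab[b]aa   read b → write b, move left, go to p0
p0 | baa[b]baa   read b → write b, move left, go to p0
p0 | ba[a]bbaa   read a → write b, move right, go to p1
p1 | bab[b]baa   read b → write _, move right, go to p1
p1 | bab_[b]aa   read b → write _, move right, go to p1
p1 | bab__[a]a
The non-blank tape span at halt is bab__aa.

bab__aa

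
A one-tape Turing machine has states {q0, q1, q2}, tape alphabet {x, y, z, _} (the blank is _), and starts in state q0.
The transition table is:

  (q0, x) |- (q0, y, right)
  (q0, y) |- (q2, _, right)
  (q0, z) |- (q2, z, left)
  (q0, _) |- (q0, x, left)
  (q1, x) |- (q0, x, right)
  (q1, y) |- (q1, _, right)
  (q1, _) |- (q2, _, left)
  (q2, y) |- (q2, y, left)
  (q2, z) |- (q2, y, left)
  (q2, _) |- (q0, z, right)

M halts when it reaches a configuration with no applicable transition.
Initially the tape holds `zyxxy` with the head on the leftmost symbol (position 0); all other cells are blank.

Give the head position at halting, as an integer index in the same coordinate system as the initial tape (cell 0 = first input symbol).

state=q0 head=0 tape=__[z]yxxy   (q0,z)→(q2,z,left)
state=q2 head=-1 tape=_[_]zyxxy   (q2,_)→(q0,z,right)
state=q0 head=0 tape=_z[z]yxxy   (q0,z)→(q2,z,left)
state=q2 head=-1 tape=_[z]zyxxy   (q2,z)→(q2,y,left)
state=q2 head=-2 tape=[_]yzyxxy   (q2,_)→(q0,z,right)
state=q0 head=-1 tape=z[y]zyxxy   (q0,y)→(q2,_,right)
state=q2 head=0 tape=z_[z]yxxy   (q2,z)→(q2,y,left)
state=q2 head=-1 tape=z[_]yyxxy   (q2,_)→(q0,z,right)
state=q0 head=0 tape=zz[y]yxxy   (q0,y)→(q2,_,right)
state=q2 head=1 tape=zz_[y]xxy   (q2,y)→(q2,y,left)
state=q2 head=0 tape=zz[_]yxxy   (q2,_)→(q0,z,right)
state=q0 head=1 tape=zzz[y]xxy   (q0,y)→(q2,_,right)
state=q2 head=2 tape=zzz_[x]xy
At halt the head is at cell 2.

2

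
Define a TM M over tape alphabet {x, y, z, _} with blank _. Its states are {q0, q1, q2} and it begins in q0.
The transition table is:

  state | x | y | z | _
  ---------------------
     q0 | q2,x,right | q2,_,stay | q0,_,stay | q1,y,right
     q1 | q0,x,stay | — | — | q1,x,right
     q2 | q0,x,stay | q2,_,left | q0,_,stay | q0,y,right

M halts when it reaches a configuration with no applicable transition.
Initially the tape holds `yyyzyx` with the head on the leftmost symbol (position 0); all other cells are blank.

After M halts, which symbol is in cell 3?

y

q0 | [y]yyzyx   read y → write _, move stay, go to q2
q2 | [_]yyzyx   read _ → write y, move right, go to q0
q0 | y[y]yzyx   read y → write _, move stay, go to q2
q2 | y[_]yzyx   read _ → write y, move right, go to q0
q0 | yy[y]zyx   read y → write _, move stay, go to q2
q2 | yy[_]zyx   read _ → write y, move right, go to q0
q0 | yyy[z]yx   read z → write _, move stay, go to q0
q0 | yyy[_]yx   read _ → write y, move right, go to q1
q1 | yyyy[y]x
Cell 3 holds y when M halts.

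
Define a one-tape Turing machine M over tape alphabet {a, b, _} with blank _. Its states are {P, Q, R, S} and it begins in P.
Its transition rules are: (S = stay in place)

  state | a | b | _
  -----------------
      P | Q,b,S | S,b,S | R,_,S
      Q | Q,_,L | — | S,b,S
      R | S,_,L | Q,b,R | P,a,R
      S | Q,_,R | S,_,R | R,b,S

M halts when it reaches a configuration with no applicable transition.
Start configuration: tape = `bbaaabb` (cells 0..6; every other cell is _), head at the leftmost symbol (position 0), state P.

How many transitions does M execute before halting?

10

P | [b]baaabb   read b → write b, move S, go to S
S | [b]baaabb   read b → write _, move R, go to S
S | _[b]aaabb   read b → write _, move R, go to S
S | __[a]aabb   read a → write _, move R, go to Q
Q | ___[a]abb   read a → write _, move L, go to Q
Q | __[_]_abb   read _ → write b, move S, go to S
S | __[b]_abb   read b → write _, move R, go to S
S | ___[_]abb   read _ → write b, move S, go to R
R | ___[b]abb   read b → write b, move R, go to Q
Q | ___b[a]bb   read a → write _, move L, go to Q
Q | ___[b]_bb
M halts after 10 transitions.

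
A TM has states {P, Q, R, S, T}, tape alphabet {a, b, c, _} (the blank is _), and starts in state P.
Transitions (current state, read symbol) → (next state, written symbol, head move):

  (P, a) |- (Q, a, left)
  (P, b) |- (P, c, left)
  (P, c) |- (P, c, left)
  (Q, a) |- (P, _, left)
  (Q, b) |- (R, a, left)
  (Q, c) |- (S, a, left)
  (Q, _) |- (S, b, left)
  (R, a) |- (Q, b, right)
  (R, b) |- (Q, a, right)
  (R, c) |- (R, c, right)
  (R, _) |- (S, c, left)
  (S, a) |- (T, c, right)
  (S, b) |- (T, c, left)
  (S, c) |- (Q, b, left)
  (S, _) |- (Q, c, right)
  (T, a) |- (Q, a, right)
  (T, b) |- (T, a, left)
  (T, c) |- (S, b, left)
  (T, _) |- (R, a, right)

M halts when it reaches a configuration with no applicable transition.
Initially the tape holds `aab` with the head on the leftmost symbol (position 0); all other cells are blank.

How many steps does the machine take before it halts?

P | ___[a]ab   read a → write a, move left, go to Q
Q | __[_]aab   read _ → write b, move left, go to S
S | _[_]baab   read _ → write c, move right, go to Q
Q | _c[b]aab   read b → write a, move left, go to R
R | _[c]aaab   read c → write c, move right, go to R
R | _c[a]aab   read a → write b, move right, go to Q
Q | _cb[a]ab   read a → write _, move left, go to P
P | _c[b]_ab   read b → write c, move left, go to P
P | _[c]c_ab   read c → write c, move left, go to P
P | [_]cc_ab
M halts after 9 transitions.

9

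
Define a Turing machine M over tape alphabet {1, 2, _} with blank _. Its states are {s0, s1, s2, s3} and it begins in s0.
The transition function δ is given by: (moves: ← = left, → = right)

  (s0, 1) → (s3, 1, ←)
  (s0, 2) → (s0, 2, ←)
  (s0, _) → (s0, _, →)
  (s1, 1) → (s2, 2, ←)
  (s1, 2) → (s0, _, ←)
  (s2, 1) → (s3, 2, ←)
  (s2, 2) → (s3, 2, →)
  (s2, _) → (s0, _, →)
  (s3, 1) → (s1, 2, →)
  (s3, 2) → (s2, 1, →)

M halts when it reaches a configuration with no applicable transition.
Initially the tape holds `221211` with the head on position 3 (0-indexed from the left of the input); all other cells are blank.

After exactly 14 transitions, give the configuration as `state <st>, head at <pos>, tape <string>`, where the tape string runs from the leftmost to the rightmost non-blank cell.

s0 | _221[2]11   read 2 → write 2, move ←, go to s0
s0 | _22[1]211   read 1 → write 1, move ←, go to s3
s3 | _2[2]1211   read 2 → write 1, move →, go to s2
s2 | _21[1]211   read 1 → write 2, move ←, go to s3
s3 | _2[1]2211   read 1 → write 2, move →, go to s1
s1 | _22[2]211   read 2 → write _, move ←, go to s0
s0 | _2[2]_211   read 2 → write 2, move ←, go to s0
s0 | _[2]2_211   read 2 → write 2, move ←, go to s0
s0 | [_]22_211   read _ → write _, move →, go to s0
s0 | _[2]2_211   read 2 → write 2, move ←, go to s0
s0 | [_]22_211   read _ → write _, move →, go to s0
s0 | _[2]2_211   read 2 → write 2, move ←, go to s0
s0 | [_]22_211   read _ → write _, move →, go to s0
s0 | _[2]2_211   read 2 → write 2, move ←, go to s0
s0 | [_]22_211
After 14 steps: state s0, head at -1, tape 22_211.

state s0, head at -1, tape 22_211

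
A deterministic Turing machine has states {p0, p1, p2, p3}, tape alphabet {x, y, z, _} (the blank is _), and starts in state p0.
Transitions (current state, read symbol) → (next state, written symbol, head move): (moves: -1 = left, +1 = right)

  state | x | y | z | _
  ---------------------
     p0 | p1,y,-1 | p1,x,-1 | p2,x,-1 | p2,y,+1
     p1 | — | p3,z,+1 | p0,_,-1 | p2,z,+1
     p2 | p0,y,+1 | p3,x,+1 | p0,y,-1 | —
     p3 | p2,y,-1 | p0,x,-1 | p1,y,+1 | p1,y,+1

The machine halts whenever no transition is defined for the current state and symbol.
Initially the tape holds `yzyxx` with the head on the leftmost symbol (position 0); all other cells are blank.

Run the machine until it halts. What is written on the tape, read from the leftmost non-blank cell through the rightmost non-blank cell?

p0 | __[y]zyxx   read y → write x, move -1, go to p1
p1 | _[_]xzyxx   read _ → write z, move +1, go to p2
p2 | _z[x]zyxx   read x → write y, move +1, go to p0
p0 | _zy[z]yxx   read z → write x, move -1, go to p2
p2 | _z[y]xyxx   read y → write x, move +1, go to p3
p3 | _zx[x]yxx   read x → write y, move -1, go to p2
p2 | _z[x]yyxx   read x → write y, move +1, go to p0
p0 | _zy[y]yxx   read y → write x, move -1, go to p1
p1 | _z[y]xyxx   read y → write z, move +1, go to p3
p3 | _zz[x]yxx   read x → write y, move -1, go to p2
p2 | _z[z]yyxx   read z → write y, move -1, go to p0
p0 | _[z]yyyxx   read z → write x, move -1, go to p2
p2 | [_]xyyyxx
The non-blank tape span at halt is xyyyxx.

xyyyxx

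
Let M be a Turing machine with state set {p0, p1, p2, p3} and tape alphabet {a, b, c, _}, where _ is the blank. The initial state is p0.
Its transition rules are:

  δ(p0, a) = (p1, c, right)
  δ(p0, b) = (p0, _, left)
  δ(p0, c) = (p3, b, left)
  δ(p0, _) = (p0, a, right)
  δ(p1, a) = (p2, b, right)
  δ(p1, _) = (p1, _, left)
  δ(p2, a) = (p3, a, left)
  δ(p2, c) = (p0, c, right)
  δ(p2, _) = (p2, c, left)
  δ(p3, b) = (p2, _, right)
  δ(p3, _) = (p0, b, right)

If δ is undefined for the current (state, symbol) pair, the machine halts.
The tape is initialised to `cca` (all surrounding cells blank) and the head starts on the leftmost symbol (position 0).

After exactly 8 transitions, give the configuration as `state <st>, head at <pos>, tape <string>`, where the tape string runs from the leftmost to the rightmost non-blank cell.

p0 | __[c]ca   read c → write b, move left, go to p3
p3 | _[_]bca   read _ → write b, move right, go to p0
p0 | _b[b]ca   read b → write _, move left, go to p0
p0 | _[b]_ca   read b → write _, move left, go to p0
p0 | [_]__ca   read _ → write a, move right, go to p0
p0 | a[_]_ca   read _ → write a, move right, go to p0
p0 | aa[_]ca   read _ → write a, move right, go to p0
p0 | aaa[c]a   read c → write b, move left, go to p3
p3 | aa[a]ba
After 8 steps: state p3, head at 0, tape aaaba.

state p3, head at 0, tape aaaba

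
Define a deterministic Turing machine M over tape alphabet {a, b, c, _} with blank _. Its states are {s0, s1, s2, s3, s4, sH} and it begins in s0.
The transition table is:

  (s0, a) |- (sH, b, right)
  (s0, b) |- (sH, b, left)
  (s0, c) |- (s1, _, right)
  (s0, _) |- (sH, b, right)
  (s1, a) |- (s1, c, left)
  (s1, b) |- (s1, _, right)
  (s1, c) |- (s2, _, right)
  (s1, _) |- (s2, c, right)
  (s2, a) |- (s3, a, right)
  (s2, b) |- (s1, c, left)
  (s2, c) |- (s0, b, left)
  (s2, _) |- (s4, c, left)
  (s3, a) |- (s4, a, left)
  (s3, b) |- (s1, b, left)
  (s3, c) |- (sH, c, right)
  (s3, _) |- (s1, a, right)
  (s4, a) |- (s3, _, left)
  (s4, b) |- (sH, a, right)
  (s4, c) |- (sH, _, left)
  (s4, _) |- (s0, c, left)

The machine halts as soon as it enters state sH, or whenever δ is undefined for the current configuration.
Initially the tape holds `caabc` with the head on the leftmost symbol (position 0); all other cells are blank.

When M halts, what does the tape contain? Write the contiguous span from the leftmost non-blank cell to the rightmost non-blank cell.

bcc

state=s0 head=0 tape=[c]aabc_   (s0,c)→(s1,_,right)
state=s1 head=1 tape=_[a]abc_   (s1,a)→(s1,c,left)
state=s1 head=0 tape=[_]cabc_   (s1,_)→(s2,c,right)
state=s2 head=1 tape=c[c]abc_   (s2,c)→(s0,b,left)
state=s0 head=0 tape=[c]babc_   (s0,c)→(s1,_,right)
state=s1 head=1 tape=_[b]abc_   (s1,b)→(s1,_,right)
state=s1 head=2 tape=__[a]bc_   (s1,a)→(s1,c,left)
state=s1 head=1 tape=_[_]cbc_   (s1,_)→(s2,c,right)
state=s2 head=2 tape=_c[c]bc_   (s2,c)→(s0,b,left)
state=s0 head=1 tape=_[c]bbc_   (s0,c)→(s1,_,right)
state=s1 head=2 tape=__[b]bc_   (s1,b)→(s1,_,right)
state=s1 head=3 tape=___[b]c_   (s1,b)→(s1,_,right)
state=s1 head=4 tape=____[c]_   (s1,c)→(s2,_,right)
state=s2 head=5 tape=_____[_]   (s2,_)→(s4,c,left)
state=s4 head=4 tape=____[_]c   (s4,_)→(s0,c,left)
state=s0 head=3 tape=___[_]cc   (s0,_)→(sH,b,right)
state=sH head=4 tape=___b[c]c
The non-blank tape span at halt is bcc.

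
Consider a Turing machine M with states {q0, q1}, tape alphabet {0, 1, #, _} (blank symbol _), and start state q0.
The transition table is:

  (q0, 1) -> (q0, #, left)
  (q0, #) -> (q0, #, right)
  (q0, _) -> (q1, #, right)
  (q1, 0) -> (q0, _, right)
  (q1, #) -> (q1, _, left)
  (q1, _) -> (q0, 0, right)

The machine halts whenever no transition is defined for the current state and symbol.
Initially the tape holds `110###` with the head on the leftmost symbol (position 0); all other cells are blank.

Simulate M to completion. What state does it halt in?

q0

q0 | __[1]10###   read 1 → write #, move left, go to q0
q0 | _[_]#10###   read _ → write #, move right, go to q1
q1 | _#[#]10###   read # → write _, move left, go to q1
q1 | _[#]_10###   read # → write _, move left, go to q1
q1 | [_]__10###   read _ → write 0, move right, go to q0
q0 | 0[_]_10###   read _ → write #, move right, go to q1
q1 | 0#[_]10###   read _ → write 0, move right, go to q0
q0 | 0#0[1]0###   read 1 → write #, move left, go to q0
q0 | 0#[0]#0###
No transition is defined for (q0, 0); M halts in state q0.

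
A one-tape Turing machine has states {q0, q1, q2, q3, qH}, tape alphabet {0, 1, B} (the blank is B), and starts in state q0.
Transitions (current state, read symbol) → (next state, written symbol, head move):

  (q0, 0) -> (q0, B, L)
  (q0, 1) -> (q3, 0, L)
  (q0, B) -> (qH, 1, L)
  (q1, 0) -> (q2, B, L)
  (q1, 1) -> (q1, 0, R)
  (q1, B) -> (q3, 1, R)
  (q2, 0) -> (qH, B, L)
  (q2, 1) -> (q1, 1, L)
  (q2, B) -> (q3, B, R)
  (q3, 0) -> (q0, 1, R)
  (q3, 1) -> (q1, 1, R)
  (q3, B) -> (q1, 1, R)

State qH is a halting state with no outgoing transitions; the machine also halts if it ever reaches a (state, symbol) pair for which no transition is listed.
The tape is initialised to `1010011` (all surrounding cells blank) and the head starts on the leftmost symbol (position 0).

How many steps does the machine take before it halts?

q0 | BB[1]010011   read 1 → write 0, move L, go to q3
q3 | B[B]0010011   read B → write 1, move R, go to q1
q1 | B1[0]010011   read 0 → write B, move L, go to q2
q2 | B[1]B010011   read 1 → write 1, move L, go to q1
q1 | [B]1B010011   read B → write 1, move R, go to q3
q3 | 1[1]B010011   read 1 → write 1, move R, go to q1
q1 | 11[B]010011   read B → write 1, move R, go to q3
q3 | 111[0]10011   read 0 → write 1, move R, go to q0
q0 | 1111[1]0011   read 1 → write 0, move L, go to q3
q3 | 111[1]00011   read 1 → write 1, move R, go to q1
q1 | 1111[0]0011   read 0 → write B, move L, go to q2
q2 | 111[1]B0011   read 1 → write 1, move L, go to q1
q1 | 11[1]1B0011   read 1 → write 0, move R, go to q1
q1 | 110[1]B0011   read 1 → write 0, move R, go to q1
q1 | 1100[B]0011   read B → write 1, move R, go to q3
q3 | 11001[0]011   read 0 → write 1, move R, go to q0
q0 | 110011[0]11   read 0 → write B, move L, go to q0
q0 | 11001[1]B11   read 1 → write 0, move L, go to q3
q3 | 1100[1]0B11   read 1 → write 1, move R, go to q1
q1 | 11001[0]B11   read 0 → write B, move L, go to q2
q2 | 1100[1]BB11   read 1 → write 1, move L, go to q1
q1 | 110[0]1BB11   read 0 → write B, move L, go to q2
q2 | 11[0]B1BB11   read 0 → write B, move L, go to qH
qH | 1[1]BB1BB11
M halts after 23 transitions.

23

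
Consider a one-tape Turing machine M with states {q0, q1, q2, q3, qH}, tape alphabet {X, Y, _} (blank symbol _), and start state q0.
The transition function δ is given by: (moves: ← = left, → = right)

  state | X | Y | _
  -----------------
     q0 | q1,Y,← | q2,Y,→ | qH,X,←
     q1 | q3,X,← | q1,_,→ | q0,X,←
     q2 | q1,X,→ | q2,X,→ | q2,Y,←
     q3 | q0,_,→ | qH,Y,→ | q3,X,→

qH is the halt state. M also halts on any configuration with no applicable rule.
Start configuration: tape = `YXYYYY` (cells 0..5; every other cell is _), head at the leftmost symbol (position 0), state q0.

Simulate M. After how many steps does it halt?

8

state=q0 head=0 tape=[Y]XYYYY_   (q0,Y)→(q2,Y,→)
state=q2 head=1 tape=Y[X]YYYY_   (q2,X)→(q1,X,→)
state=q1 head=2 tape=YX[Y]YYY_   (q1,Y)→(q1,_,→)
state=q1 head=3 tape=YX_[Y]YY_   (q1,Y)→(q1,_,→)
state=q1 head=4 tape=YX__[Y]Y_   (q1,Y)→(q1,_,→)
state=q1 head=5 tape=YX___[Y]_   (q1,Y)→(q1,_,→)
state=q1 head=6 tape=YX____[_]   (q1,_)→(q0,X,←)
state=q0 head=5 tape=YX___[_]X   (q0,_)→(qH,X,←)
state=qH head=4 tape=YX__[_]XX
M halts after 8 transitions.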